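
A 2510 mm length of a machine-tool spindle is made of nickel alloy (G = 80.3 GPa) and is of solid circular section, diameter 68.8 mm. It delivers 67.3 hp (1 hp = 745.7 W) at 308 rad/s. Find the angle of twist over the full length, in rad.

ω = 308 rad/s, so T = P/ω = 67.3×745.7 / 308.0 = 162.9 N·m.
J = πd⁴/32 = π(0.0688)⁴/32 = 2.200×10^-6 m⁴.
θ = T·L/(G·J) = 162.9 × 2.51 / (80.3×10⁹ × 2.200×10^-6) = 2.315×10^-3 rad.

0.00232 rad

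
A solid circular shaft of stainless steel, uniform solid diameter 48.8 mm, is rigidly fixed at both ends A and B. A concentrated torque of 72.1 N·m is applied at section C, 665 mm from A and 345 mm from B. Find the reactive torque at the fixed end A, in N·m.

With uniform GJ and both ends fixed, compatibility θ_AC = θ_CB gives T_A·a = T_B·b, together with T_A + T_B = T₀.
T_A = T₀·b/(a+b) = 72.10·345/1010 = 24.63 N·m; T_B = 47.47 N·m.

24.6 N·m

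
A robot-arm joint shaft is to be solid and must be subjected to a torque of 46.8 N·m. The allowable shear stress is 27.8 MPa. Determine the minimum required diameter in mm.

For a solid shaft τ_max = 16T/(πd³), so d = (16T/(π τ_allow))^(1/3) = (16·46.80/(π·2.78×10^7))^(1/3) = 0.02047 m.

20.5 mm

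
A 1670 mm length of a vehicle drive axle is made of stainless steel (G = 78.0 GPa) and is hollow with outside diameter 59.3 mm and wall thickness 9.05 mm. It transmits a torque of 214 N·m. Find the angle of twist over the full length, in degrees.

J = π(d_o⁴ − d_i⁴)/32 = π(0.0593⁴ − 0.0412⁴)/32 = 9.311×10^-7 m⁴.
θ = T·L/(G·J) = 214.0 × 1.67 / (78.0×10⁹ × 9.311×10^-7) = 4.921×10^-3 rad.

0.282°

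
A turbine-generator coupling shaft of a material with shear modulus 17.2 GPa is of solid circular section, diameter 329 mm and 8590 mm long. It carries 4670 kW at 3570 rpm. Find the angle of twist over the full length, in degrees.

0.311°

ω = 2π·3570/60 = 373.8 rad/s, so T = P/ω = 4670×10³ / 373.8 = 12490 N·m.
J = πd⁴/32 = π(0.329)⁴/32 = 1.150×10^-3 m⁴.
θ = T·L/(G·J) = 12490 × 8.59 / (17.2×10⁹ × 1.150×10^-3) = 5.424×10^-3 rad.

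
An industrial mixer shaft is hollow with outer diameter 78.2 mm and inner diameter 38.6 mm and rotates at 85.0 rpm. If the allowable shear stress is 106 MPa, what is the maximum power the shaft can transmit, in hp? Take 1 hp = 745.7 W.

J = π(d_o⁴ − d_i⁴)/32 = π(0.0782⁴ − 0.0386⁴)/32 = 3.453×10^-6 m⁴.
T_max = τ_allow·J/r = 1.06×10^8 × 3.453×10^-6 / 0.0391 = 9362 N·m.
ω = 2π·85.0/60 = 8.901 rad/s, so P_max = T_max·ω = 8.333×10^4 W.

112 hp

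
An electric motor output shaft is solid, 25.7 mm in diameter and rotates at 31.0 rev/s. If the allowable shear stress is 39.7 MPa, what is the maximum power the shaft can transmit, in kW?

J = πd⁴/32 = π(0.0257)⁴/32 = 4.283×10^-8 m⁴.
T_max = τ_allow·J/r = 3.97×10^7 × 4.283×10^-8 / 0.0129 = 132.3 N·m.
ω = 2π·31.0 = 194.8 rad/s, so P_max = T_max·ω = 2.577×10^4 W.

25.8 kW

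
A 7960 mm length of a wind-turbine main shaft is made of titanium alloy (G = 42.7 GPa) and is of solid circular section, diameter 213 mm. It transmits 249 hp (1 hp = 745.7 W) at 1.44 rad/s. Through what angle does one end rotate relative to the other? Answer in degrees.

ω = 1.44 rad/s, so T = P/ω = 249×745.7 / 1.440 = 128900 N·m.
J = πd⁴/32 = π(0.213)⁴/32 = 2.021×10^-4 m⁴.
θ = T·L/(G·J) = 128900 × 7.96 / (42.7×10⁹ × 2.021×10^-4) = 0.1190 rad.

6.82°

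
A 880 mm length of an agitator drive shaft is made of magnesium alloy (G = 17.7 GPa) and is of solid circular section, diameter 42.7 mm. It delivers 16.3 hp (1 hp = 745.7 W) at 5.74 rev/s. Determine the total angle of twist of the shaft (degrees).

2.94°

ω = 2π·5.74 = 36.07 rad/s, so T = P/ω = 16.3×745.7 / 36.07 = 337.0 N·m.
J = πd⁴/32 = π(0.0427)⁴/32 = 3.264×10^-7 m⁴.
θ = T·L/(G·J) = 337.0 × 0.880 / (17.7×10⁹ × 3.264×10^-7) = 0.05134 rad.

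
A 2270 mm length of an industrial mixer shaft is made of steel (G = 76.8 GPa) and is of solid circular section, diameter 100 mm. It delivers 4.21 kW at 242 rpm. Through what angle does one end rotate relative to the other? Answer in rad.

5.00e-4 rad

ω = 2π·242/60 = 25.34 rad/s, so T = P/ω = 4.21×10³ / 25.34 = 166.1 N·m.
J = πd⁴/32 = π(0.100)⁴/32 = 9.817×10^-6 m⁴.
θ = T·L/(G·J) = 166.1 × 2.27 / (76.8×10⁹ × 9.817×10^-6) = 5.002×10^-4 rad.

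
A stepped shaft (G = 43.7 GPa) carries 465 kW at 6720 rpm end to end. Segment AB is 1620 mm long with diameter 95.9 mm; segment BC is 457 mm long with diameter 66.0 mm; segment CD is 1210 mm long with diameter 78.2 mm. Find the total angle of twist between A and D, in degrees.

ω = 2π·6720/60 = 703.7 rad/s, so T = P/ω = 465×10³ / 703.7 = 660.8 N·m.
J_AB = π(0.0959)⁴/32 = 8.30×10^-6 m⁴; J_BC = π(0.0660)⁴/32 = 1.86×10^-6 m⁴; J_CD = π(0.0782)⁴/32 = 3.67×10^-6 m⁴.
θ = (T/G)·Σ L_i/J_i = (660.8/43.7×10⁹)·(1.62/8.30×10^-6 + 0.457/1.86×10^-6 + 1.21/3.67×10^-6) = 0.01164 rad.

0.667°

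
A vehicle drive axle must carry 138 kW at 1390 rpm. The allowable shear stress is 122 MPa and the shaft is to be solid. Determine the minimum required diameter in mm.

ω = 2π·1390/60 = 145.6 rad/s, so T = P/ω = 138×10³ / 145.6 = 948.1 N·m.
For a solid shaft τ_max = 16T/(πd³), so d = (16T/(π τ_allow))^(1/3) = (16·948.1/(π·1.22×10^8))^(1/3) = 0.03408 m.

34.1 mm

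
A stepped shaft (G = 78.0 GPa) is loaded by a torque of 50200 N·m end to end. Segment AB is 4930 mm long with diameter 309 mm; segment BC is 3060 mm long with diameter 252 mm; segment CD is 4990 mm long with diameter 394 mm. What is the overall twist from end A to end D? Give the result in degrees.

J_AB = π(0.309)⁴/32 = 8.95×10^-4 m⁴; J_BC = π(0.252)⁴/32 = 3.96×10^-4 m⁴; J_CD = π(0.394)⁴/32 = 2.37×10^-3 m⁴.
θ = (T/G)·Σ L_i/J_i = (50200/78.0×10⁹)·(4.93/8.95×10^-4 + 3.06/3.96×10^-4 + 4.99/2.37×10^-3) = 9.877×10^-3 rad.

0.566°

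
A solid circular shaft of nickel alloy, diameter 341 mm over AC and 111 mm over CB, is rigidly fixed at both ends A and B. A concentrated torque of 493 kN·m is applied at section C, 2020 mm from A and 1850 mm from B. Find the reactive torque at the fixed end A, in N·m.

Compatibility: T_A·a/J_AC = T_B·b/J_CB with T_A + T_B = T₀.
J_AC = 1.33×10^-3 m⁴, J_CB = 1.49×10^-5 m⁴, so T_A = T₀·(J_AC/a)/((J_AC/a)+(J_CB/b)) = 487000 N·m, T_B = 5970 N·m.

487000 N·m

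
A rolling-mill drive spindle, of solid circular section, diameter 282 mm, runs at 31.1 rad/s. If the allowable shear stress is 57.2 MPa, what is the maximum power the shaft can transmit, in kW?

7830 kW

J = πd⁴/32 = π(0.282)⁴/32 = 6.209×10^-4 m⁴.
T_max = τ_allow·J/r = 5.72×10^7 × 6.209×10^-4 / 0.141 = 251900 N·m.
ω = 31.1 rad/s, so P_max = T_max·ω = 7.833×10^6 W.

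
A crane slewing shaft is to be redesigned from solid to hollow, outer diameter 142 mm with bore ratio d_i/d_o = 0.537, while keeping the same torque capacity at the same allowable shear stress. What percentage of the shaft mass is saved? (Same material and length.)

Equal τ_max and T ⇒ the solid shaft needs d_s³ = d_o³(1−k⁴), so d_s = 142·(1−0.537⁴)^(1/3) = 137.9 mm.
Area ratio A_h/A_s = d_o²(1−k²)/d_s² = (1−k²)/(1−k⁴)^(2/3) = 0.7540.
Mass saving = 1 − 0.7540 = 24.6 %.

24.6 %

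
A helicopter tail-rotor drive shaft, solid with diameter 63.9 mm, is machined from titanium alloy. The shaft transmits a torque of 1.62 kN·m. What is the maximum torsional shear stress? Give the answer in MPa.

31.6 MPa

J = πd⁴/32 = π(0.0639)⁴/32 = 1.637×10^-6 m⁴.
τ_max = T·r/J = 1620 × 0.0319 / 1.637×10^-6 = 3.162×10^7 Pa.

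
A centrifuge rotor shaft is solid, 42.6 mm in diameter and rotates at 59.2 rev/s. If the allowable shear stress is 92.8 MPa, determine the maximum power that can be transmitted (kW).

524 kW

J = πd⁴/32 = π(0.0426)⁴/32 = 3.233×10^-7 m⁴.
T_max = τ_allow·J/r = 9.28×10^7 × 3.233×10^-7 / 0.0213 = 1409 N·m.
ω = 2π·59.2 = 372.0 rad/s, so P_max = T_max·ω = 5.240×10^5 W.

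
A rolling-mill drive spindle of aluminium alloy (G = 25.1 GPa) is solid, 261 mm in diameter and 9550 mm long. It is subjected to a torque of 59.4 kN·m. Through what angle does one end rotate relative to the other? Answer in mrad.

49.6 mrad

J = πd⁴/32 = π(0.261)⁴/32 = 4.556×10^-4 m⁴.
θ = T·L/(G·J) = 59400 × 9.55 / (25.1×10⁹ × 4.556×10^-4) = 0.04961 rad.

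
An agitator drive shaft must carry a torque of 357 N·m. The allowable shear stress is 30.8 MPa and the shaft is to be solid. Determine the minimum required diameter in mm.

For a solid shaft τ_max = 16T/(πd³), so d = (16T/(π τ_allow))^(1/3) = (16·357.0/(π·3.08×10^7))^(1/3) = 0.03894 m.

38.9 mm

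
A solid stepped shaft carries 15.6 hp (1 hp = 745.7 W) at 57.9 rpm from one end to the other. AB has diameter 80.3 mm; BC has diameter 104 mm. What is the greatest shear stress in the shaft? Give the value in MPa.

ω = 2π·57.9/60 = 6.063 rad/s, so T = P/ω = 15.6×745.7 / 6.063 = 1919 N·m.
Under the same torque, τ_max = 16T/(πd³) is largest where d is smallest — segment AB (d = 80.3 mm).
τ_max = 16·1919/(π·(0.0803)³) = 1.887×10^7 Pa.

18.9 MPa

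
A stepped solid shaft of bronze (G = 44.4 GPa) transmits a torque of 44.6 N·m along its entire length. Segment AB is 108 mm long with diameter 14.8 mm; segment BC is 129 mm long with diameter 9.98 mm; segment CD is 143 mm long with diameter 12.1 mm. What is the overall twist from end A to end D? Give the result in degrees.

J_AB = π(0.0148)⁴/32 = 4.71×10^-9 m⁴; J_BC = π(0.00998)⁴/32 = 9.74×10^-10 m⁴; J_CD = π(0.0121)⁴/32 = 2.10×10^-9 m⁴.
θ = (T/G)·Σ L_i/J_i = (44.60/44.4×10⁹)·(0.108/4.71×10^-9 + 0.129/9.74×10^-10 + 0.143/2.10×10^-9) = 0.2243 rad.

12.9°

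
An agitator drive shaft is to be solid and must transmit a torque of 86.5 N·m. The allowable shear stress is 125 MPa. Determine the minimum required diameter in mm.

15.2 mm

For a solid shaft τ_max = 16T/(πd³), so d = (16T/(π τ_allow))^(1/3) = (16·86.50/(π·1.25×10^8))^(1/3) = 0.01522 m.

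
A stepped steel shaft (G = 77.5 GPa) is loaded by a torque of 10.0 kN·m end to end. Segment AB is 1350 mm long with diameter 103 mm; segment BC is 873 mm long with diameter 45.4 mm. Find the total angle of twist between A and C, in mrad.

J_AB = π(0.103)⁴/32 = 1.10×10^-5 m⁴; J_BC = π(0.0454)⁴/32 = 4.17×10^-7 m⁴.
θ = (T/G)·Σ L_i/J_i = (10000/77.5×10⁹)·(1.35/1.10×10^-5 + 0.873/4.17×10^-7) = 0.2858 rad.

286 mrad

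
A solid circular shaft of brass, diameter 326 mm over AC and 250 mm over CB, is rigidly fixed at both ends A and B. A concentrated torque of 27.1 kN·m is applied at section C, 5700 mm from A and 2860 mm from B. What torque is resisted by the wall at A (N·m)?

16000 N·m

Compatibility: T_A·a/J_AC = T_B·b/J_CB with T_A + T_B = T₀.
J_AC = 1.11×10^-3 m⁴, J_CB = 3.83×10^-4 m⁴, so T_A = T₀·(J_AC/a)/((J_AC/a)+(J_CB/b)) = 16040 N·m, T_B = 11060 N·m.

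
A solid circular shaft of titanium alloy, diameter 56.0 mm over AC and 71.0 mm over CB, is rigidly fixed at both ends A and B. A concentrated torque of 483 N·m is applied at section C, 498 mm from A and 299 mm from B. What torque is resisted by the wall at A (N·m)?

91.1 N·m

Compatibility: T_A·a/J_AC = T_B·b/J_CB with T_A + T_B = T₀.
J_AC = 9.65×10^-7 m⁴, J_CB = 2.49×10^-6 m⁴, so T_A = T₀·(J_AC/a)/((J_AC/a)+(J_CB/b)) = 91.07 N·m, T_B = 391.9 N·m.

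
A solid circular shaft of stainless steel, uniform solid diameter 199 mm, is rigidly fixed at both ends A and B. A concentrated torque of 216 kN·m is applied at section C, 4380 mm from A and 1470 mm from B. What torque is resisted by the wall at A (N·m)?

54300 N·m

With uniform GJ and both ends fixed, compatibility θ_AC = θ_CB gives T_A·a = T_B·b, together with T_A + T_B = T₀.
T_A = T₀·b/(a+b) = 216000·1470/5850 = 54280 N·m; T_B = 161700 N·m.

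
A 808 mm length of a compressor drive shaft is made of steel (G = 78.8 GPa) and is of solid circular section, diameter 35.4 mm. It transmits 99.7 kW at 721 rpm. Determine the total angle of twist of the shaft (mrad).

87.8 mrad

ω = 2π·721/60 = 75.50 rad/s, so T = P/ω = 99.7×10³ / 75.50 = 1320 N·m.
J = πd⁴/32 = π(0.0354)⁴/32 = 1.542×10^-7 m⁴.
θ = T·L/(G·J) = 1320 × 0.808 / (78.8×10⁹ × 1.542×10^-7) = 0.08782 rad.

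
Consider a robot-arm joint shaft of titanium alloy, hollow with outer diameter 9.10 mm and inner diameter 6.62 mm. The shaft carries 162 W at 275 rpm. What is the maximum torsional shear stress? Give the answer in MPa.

52.8 MPa

ω = 2π·275/60 = 28.80 rad/s, so T = P/ω = 162 / 28.80 = 5.625 N·m.
J = π(d_o⁴ − d_i⁴)/32 = π(0.00910⁴ − 0.00662⁴)/32 = 4.847×10^-10 m⁴.
τ_max = T·r/J = 5.625 × 0.00455 / 4.847×10^-10 = 5.281×10^7 Pa.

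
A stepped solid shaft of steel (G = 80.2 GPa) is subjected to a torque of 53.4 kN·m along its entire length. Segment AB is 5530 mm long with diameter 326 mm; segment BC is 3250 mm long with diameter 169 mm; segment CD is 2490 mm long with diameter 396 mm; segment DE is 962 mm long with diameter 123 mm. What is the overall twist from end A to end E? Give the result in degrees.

J_AB = π(0.326)⁴/32 = 1.11×10^-3 m⁴; J_BC = π(0.169)⁴/32 = 8.01×10^-5 m⁴; J_CD = π(0.396)⁴/32 = 2.41×10^-3 m⁴; J_DE = π(0.123)⁴/32 = 2.25×10^-5 m⁴.
θ = (T/G)·Σ L_i/J_i = (53400/80.2×10⁹)·(5.53/1.11×10^-3 + 3.25/8.01×10^-5 + 2.49/2.41×10^-3 + 0.962/2.25×10^-5) = 0.05953 rad.

3.41°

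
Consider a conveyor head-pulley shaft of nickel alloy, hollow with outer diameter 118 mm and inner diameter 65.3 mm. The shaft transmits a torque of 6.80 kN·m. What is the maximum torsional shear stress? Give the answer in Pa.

2.33e7 Pa

J = π(d_o⁴ − d_i⁴)/32 = π(0.118⁴ − 0.0653⁴)/32 = 1.725×10^-5 m⁴.
τ_max = T·r/J = 6800 × 0.0590 / 1.725×10^-5 = 2.326×10^7 Pa.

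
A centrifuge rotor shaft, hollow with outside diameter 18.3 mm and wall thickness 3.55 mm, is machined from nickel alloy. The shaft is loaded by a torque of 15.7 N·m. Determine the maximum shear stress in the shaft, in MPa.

15.2 MPa

J = π(d_o⁴ − d_i⁴)/32 = π(0.0183⁴ − 0.0112⁴)/32 = 9.466×10^-9 m⁴.
τ_max = T·r/J = 15.70 × 0.00915 / 9.466×10^-9 = 1.518×10^7 Pa.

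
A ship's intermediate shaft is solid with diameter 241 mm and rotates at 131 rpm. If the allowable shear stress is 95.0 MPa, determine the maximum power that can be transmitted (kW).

J = πd⁴/32 = π(0.241)⁴/32 = 3.312×10^-4 m⁴.
T_max = τ_allow·J/r = 9.50×10^7 × 3.312×10^-4 / 0.120 = 261100 N·m.
ω = 2π·131/60 = 13.72 rad/s, so P_max = T_max·ω = 3.582×10^6 W.

3580 kW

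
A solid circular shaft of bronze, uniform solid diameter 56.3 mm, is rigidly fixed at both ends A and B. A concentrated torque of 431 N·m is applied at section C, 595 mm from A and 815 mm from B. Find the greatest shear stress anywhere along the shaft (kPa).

With uniform GJ and both ends fixed, compatibility θ_AC = θ_CB gives T_A·a = T_B·b, together with T_A + T_B = T₀.
T_A = T₀·b/(a+b) = 431.0·815/1410 = 249.1 N·m; T_B = 181.9 N·m.
τ in each portion: τ_AC = 7.11×10^6 Pa, τ_CB = 5.19×10^6 Pa; maximum is in AC.
τ_max = T_AC·r/J = 249.1·0.0281/9.86×10^-7 = 7.110×10^6 Pa.

7110 kPa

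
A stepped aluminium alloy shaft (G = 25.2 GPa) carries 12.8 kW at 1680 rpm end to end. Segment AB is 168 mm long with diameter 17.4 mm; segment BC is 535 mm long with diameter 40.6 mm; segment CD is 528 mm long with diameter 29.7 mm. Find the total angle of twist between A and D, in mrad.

ω = 2π·1680/60 = 175.9 rad/s, so T = P/ω = 12.8×10³ / 175.9 = 72.76 N·m.
J_AB = π(0.0174)⁴/32 = 9.00×10^-9 m⁴; J_BC = π(0.0406)⁴/32 = 2.67×10^-7 m⁴; J_CD = π(0.0297)⁴/32 = 7.64×10^-8 m⁴.
θ = (T/G)·Σ L_i/J_i = (72.76/25.2×10⁹)·(0.168/9.00×10^-9 + 0.535/2.67×10^-7 + 0.528/7.64×10^-8) = 0.07965 rad.

79.6 mrad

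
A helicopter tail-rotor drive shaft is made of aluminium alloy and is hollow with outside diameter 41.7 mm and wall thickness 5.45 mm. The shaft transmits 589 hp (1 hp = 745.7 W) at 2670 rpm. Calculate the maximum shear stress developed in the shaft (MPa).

157 MPa

ω = 2π·2670/60 = 279.6 rad/s, so T = P/ω = 589×745.7 / 279.6 = 1571 N·m.
J = π(d_o⁴ − d_i⁴)/32 = π(0.0417⁴ − 0.0308⁴)/32 = 2.085×10^-7 m⁴.
τ_max = T·r/J = 1571 × 0.0209 / 2.085×10^-7 = 1.571×10^8 Pa.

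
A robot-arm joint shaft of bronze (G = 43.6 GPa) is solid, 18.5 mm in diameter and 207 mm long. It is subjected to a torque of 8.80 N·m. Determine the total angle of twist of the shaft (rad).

J = πd⁴/32 = π(0.0185)⁴/32 = 1.150×10^-8 m⁴.
θ = T·L/(G·J) = 8.800 × 0.207 / (43.6×10⁹ × 1.150×10^-8) = 3.633×10^-3 rad.

0.00363 rad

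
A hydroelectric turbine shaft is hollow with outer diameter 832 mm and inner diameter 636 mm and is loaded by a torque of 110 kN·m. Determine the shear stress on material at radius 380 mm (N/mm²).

1.35 N/mm²

J = π(d_o⁴ − d_i⁴)/32 = π(0.832⁴ − 0.636⁴)/32 = 0.03098 m⁴.
Shear stress varies linearly with radius: τ = T·r/J = 110000 × 0.380 / 0.03098 = 1.349×10^6 Pa.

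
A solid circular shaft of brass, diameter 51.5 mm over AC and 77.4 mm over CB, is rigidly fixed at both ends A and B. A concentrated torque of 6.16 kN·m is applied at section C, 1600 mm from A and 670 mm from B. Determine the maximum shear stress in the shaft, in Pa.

6.25e7 Pa

Compatibility: T_A·a/J_AC = T_B·b/J_CB with T_A + T_B = T₀.
J_AC = 6.91×10^-7 m⁴, J_CB = 3.52×10^-6 m⁴, so T_A = T₀·(J_AC/a)/((J_AC/a)+(J_CB/b)) = 467.2 N·m, T_B = 5693 N·m.
τ in each portion: τ_AC = 1.74×10^7 Pa, τ_CB = 6.25×10^7 Pa; maximum is in CB.
τ_max = T_CB·r/J = 5693·0.0387/3.52×10^-6 = 6.253×10^7 Pa.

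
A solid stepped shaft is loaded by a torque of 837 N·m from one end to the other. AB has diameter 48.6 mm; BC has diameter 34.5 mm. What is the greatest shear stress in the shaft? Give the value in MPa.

104 MPa

Under the same torque, τ_max = 16T/(πd³) is largest where d is smallest — segment BC (d = 34.5 mm).
τ_max = 16·837.0/(π·(0.0345)³) = 1.038×10^8 Pa.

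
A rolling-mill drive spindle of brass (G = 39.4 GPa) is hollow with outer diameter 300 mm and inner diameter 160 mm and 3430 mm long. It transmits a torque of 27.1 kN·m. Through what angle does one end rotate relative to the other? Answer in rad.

0.00323 rad

J = π(d_o⁴ − d_i⁴)/32 = π(0.300⁴ − 0.160⁴)/32 = 7.309×10^-4 m⁴.
θ = T·L/(G·J) = 27100 × 3.43 / (39.4×10⁹ × 7.309×10^-4) = 3.228×10^-3 rad.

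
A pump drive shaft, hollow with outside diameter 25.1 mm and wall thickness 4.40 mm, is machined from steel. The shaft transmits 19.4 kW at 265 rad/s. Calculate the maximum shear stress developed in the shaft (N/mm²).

ω = 265 rad/s, so T = P/ω = 19.4×10³ / 265.0 = 73.21 N·m.
J = π(d_o⁴ − d_i⁴)/32 = π(0.0251⁴ − 0.0163⁴)/32 = 3.204×10^-8 m⁴.
τ_max = T·r/J = 73.21 × 0.0126 / 3.204×10^-8 = 2.868×10^7 Pa.

28.7 N/mm²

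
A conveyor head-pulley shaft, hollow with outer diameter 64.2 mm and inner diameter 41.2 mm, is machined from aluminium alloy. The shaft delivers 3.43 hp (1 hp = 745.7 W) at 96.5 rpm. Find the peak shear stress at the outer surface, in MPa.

ω = 2π·96.5/60 = 10.11 rad/s, so T = P/ω = 3.43×745.7 / 10.11 = 253.1 N·m.
J = π(d_o⁴ − d_i⁴)/32 = π(0.0642⁴ − 0.0412⁴)/32 = 1.385×10^-6 m⁴.
τ_max = T·r/J = 253.1 × 0.0321 / 1.385×10^-6 = 5.867×10^6 Pa.

5.87 MPa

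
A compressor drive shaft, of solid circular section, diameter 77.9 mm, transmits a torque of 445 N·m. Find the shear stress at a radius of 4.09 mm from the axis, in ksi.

0.0730 ksi

J = πd⁴/32 = π(0.0779)⁴/32 = 3.615×10^-6 m⁴.
Shear stress varies linearly with radius: τ = T·r/J = 445.0 × 0.00409 / 3.615×10^-6 = 5.034×10^5 Pa.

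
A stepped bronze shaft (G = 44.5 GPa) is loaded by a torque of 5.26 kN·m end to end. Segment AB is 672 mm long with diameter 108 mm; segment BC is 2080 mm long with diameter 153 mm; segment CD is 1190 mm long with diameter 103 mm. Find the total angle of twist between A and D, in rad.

0.0232 rad

J_AB = π(0.108)⁴/32 = 1.34×10^-5 m⁴; J_BC = π(0.153)⁴/32 = 5.38×10^-5 m⁴; J_CD = π(0.103)⁴/32 = 1.10×10^-5 m⁴.
θ = (T/G)·Σ L_i/J_i = (5260/44.5×10⁹)·(0.672/1.34×10^-5 + 2.08/5.38×10^-5 + 1.19/1.10×10^-5) = 0.02325 rad.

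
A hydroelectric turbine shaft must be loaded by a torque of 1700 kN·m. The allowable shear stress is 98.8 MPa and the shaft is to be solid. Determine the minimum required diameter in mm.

444 mm

For a solid shaft τ_max = 16T/(πd³), so d = (16T/(π τ_allow))^(1/3) = (16·1.700e6/(π·9.88×10^7))^(1/3) = 0.4442 m.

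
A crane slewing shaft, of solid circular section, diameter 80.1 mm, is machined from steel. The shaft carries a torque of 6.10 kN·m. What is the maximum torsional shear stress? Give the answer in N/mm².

J = πd⁴/32 = π(0.0801)⁴/32 = 4.041×10^-6 m⁴.
τ_max = T·r/J = 6100 × 0.0400 / 4.041×10^-6 = 6.045×10^7 Pa.

60.5 N/mm²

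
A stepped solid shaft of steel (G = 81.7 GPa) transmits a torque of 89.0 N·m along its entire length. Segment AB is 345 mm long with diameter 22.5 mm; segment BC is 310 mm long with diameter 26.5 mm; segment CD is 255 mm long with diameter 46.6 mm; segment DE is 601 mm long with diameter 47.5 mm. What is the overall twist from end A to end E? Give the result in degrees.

J_AB = π(0.0225)⁴/32 = 2.52×10^-8 m⁴; J_BC = π(0.0265)⁴/32 = 4.84×10^-8 m⁴; J_CD = π(0.0466)⁴/32 = 4.63×10^-7 m⁴; J_DE = π(0.0475)⁴/32 = 5.00×10^-7 m⁴.
θ = (T/G)·Σ L_i/J_i = (89.00/81.7×10⁹)·(0.345/2.52×10^-8 + 0.310/4.84×10^-8 + 0.255/4.63×10^-7 + 0.601/5.00×10^-7) = 0.02382 rad.

1.36°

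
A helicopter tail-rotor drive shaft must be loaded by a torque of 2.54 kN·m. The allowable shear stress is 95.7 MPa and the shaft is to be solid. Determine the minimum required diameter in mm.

51.3 mm

For a solid shaft τ_max = 16T/(πd³), so d = (16T/(π τ_allow))^(1/3) = (16·2540/(π·9.57×10^7))^(1/3) = 0.05132 m.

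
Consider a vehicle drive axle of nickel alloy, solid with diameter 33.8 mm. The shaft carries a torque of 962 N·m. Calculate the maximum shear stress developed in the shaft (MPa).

J = πd⁴/32 = π(0.0338)⁴/32 = 1.281×10^-7 m⁴.
τ_max = T·r/J = 962.0 × 0.0169 / 1.281×10^-7 = 1.269×10^8 Pa.

127 MPa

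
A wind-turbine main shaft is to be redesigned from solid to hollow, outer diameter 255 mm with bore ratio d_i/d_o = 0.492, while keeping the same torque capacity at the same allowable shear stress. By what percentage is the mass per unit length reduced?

21.1 %

Equal τ_max and T ⇒ the solid shaft needs d_s³ = d_o³(1−k⁴), so d_s = 255·(1−0.492⁴)^(1/3) = 249.9 mm.
Area ratio A_h/A_s = d_o²(1−k²)/d_s² = (1−k²)/(1−k⁴)^(2/3) = 0.7891.
Mass saving = 1 − 0.7891 = 21.1 %.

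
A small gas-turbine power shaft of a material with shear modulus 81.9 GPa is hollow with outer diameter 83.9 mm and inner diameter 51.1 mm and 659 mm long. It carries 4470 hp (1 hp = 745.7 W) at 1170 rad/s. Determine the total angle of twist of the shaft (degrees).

0.313°

ω = 1170 rad/s, so T = P/ω = 4470×745.7 / 1170 = 2849 N·m.
J = π(d_o⁴ − d_i⁴)/32 = π(0.0839⁴ − 0.0511⁴)/32 = 4.195×10^-6 m⁴.
θ = T·L/(G·J) = 2849 × 0.659 / (81.9×10⁹ × 4.195×10^-6) = 5.464×10^-3 rad.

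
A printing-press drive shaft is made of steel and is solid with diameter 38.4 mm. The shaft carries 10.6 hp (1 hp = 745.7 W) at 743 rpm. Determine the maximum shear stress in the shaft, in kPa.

ω = 2π·743/60 = 77.81 rad/s, so T = P/ω = 10.6×745.7 / 77.81 = 101.6 N·m.
J = πd⁴/32 = π(0.0384)⁴/32 = 2.135×10^-7 m⁴.
τ_max = T·r/J = 101.6 × 0.0192 / 2.135×10^-7 = 9.138×10^6 Pa.

9140 kPa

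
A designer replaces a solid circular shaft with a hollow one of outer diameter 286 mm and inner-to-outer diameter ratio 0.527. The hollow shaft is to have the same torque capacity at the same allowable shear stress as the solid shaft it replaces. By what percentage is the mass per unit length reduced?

Equal τ_max and T ⇒ the solid shaft needs d_s³ = d_o³(1−k⁴), so d_s = 286·(1−0.527⁴)^(1/3) = 278.4 mm.
Area ratio A_h/A_s = d_o²(1−k²)/d_s² = (1−k²)/(1−k⁴)^(2/3) = 0.7620.
Mass saving = 1 − 0.7620 = 23.8 %.

23.8 %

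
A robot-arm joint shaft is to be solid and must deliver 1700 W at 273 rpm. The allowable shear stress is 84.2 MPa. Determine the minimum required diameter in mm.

ω = 2π·273/60 = 28.59 rad/s, so T = P/ω = 1700 / 28.59 = 59.46 N·m.
For a solid shaft τ_max = 16T/(πd³), so d = (16T/(π τ_allow))^(1/3) = (16·59.46/(π·8.42×10^7))^(1/3) = 0.01532 m.

15.3 mm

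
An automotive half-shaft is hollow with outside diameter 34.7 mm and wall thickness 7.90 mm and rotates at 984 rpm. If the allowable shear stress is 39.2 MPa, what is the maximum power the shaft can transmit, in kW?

30.2 kW

J = π(d_o⁴ − d_i⁴)/32 = π(0.0347⁴ − 0.0189⁴)/32 = 1.298×10^-7 m⁴.
T_max = τ_allow·J/r = 3.92×10^7 × 1.298×10^-7 / 0.0174 = 293.3 N·m.
ω = 2π·984/60 = 103.0 rad/s, so P_max = T_max·ω = 3.022×10^4 W.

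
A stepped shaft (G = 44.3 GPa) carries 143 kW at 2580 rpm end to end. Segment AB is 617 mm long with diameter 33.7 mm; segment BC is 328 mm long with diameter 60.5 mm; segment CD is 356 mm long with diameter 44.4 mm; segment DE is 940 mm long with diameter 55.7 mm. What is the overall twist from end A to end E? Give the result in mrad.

84.2 mrad

ω = 2π·2580/60 = 270.2 rad/s, so T = P/ω = 143×10³ / 270.2 = 529.3 N·m.
J_AB = π(0.0337)⁴/32 = 1.27×10^-7 m⁴; J_BC = π(0.0605)⁴/32 = 1.32×10^-6 m⁴; J_CD = π(0.0444)⁴/32 = 3.82×10^-7 m⁴; J_DE = π(0.0557)⁴/32 = 9.45×10^-7 m⁴.
θ = (T/G)·Σ L_i/J_i = (529.3/44.3×10⁹)·(0.617/1.27×10^-7 + 0.328/1.32×10^-6 + 0.356/3.82×10^-7 + 0.940/9.45×10^-7) = 0.08423 rad.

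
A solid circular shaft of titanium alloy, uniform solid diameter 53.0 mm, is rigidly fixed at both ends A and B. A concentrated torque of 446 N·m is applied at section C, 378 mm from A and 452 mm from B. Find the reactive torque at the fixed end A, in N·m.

243 N·m

With uniform GJ and both ends fixed, compatibility θ_AC = θ_CB gives T_A·a = T_B·b, together with T_A + T_B = T₀.
T_A = T₀·b/(a+b) = 446.0·452/830.0 = 242.9 N·m; T_B = 203.1 N·m.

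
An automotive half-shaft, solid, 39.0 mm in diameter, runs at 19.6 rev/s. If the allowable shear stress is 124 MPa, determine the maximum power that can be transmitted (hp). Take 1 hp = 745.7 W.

239 hp

J = πd⁴/32 = π(0.0390)⁴/32 = 2.271×10^-7 m⁴.
T_max = τ_allow·J/r = 1.24×10^8 × 2.271×10^-7 / 0.0195 = 1444 N·m.
ω = 2π·19.6 = 123.2 rad/s, so P_max = T_max·ω = 1.779×10^5 W.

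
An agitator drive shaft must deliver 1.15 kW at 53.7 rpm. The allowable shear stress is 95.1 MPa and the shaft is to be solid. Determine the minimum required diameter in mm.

22.2 mm

ω = 2π·53.7/60 = 5.623 rad/s, so T = P/ω = 1.15×10³ / 5.623 = 204.5 N·m.
For a solid shaft τ_max = 16T/(πd³), so d = (16T/(π τ_allow))^(1/3) = (16·204.5/(π·9.51×10^7))^(1/3) = 0.02221 m.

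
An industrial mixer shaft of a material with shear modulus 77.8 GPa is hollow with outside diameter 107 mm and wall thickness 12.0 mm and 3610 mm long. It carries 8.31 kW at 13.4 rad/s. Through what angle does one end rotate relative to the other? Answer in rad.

0.00351 rad

ω = 13.4 rad/s, so T = P/ω = 8.31×10³ / 13.40 = 620.1 N·m.
J = π(d_o⁴ − d_i⁴)/32 = π(0.107⁴ − 0.0830⁴)/32 = 8.209×10^-6 m⁴.
θ = T·L/(G·J) = 620.1 × 3.61 / (77.8×10⁹ × 8.209×10^-6) = 3.505×10^-3 rad.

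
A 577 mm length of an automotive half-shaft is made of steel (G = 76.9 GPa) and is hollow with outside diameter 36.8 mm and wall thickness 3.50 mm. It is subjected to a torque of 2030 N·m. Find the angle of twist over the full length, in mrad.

J = π(d_o⁴ − d_i⁴)/32 = π(0.0368⁴ − 0.0298⁴)/32 = 1.026×10^-7 m⁴.
θ = T·L/(G·J) = 2030 × 0.577 / (76.9×10⁹ × 1.026×10^-7) = 0.1484 rad.

148 mrad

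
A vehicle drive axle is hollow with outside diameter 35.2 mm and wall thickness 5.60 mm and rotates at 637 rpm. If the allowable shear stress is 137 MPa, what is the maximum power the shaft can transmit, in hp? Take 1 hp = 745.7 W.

J = π(d_o⁴ − d_i⁴)/32 = π(0.0352⁴ − 0.0240⁴)/32 = 1.181×10^-7 m⁴.
T_max = τ_allow·J/r = 1.37×10^8 × 1.181×10^-7 / 0.0176 = 919.7 N·m.
ω = 2π·637/60 = 66.71 rad/s, so P_max = T_max·ω = 6.135×10^4 W.

82.3 hp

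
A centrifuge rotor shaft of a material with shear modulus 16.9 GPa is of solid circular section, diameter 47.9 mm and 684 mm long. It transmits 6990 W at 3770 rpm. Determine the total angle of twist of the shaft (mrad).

ω = 2π·3770/60 = 394.8 rad/s, so T = P/ω = 6990 / 394.8 = 17.71 N·m.
J = πd⁴/32 = π(0.0479)⁴/32 = 5.168×10^-7 m⁴.
θ = T·L/(G·J) = 17.71 × 0.684 / (16.9×10⁹ × 5.168×10^-7) = 1.387×10^-3 rad.

1.39 mrad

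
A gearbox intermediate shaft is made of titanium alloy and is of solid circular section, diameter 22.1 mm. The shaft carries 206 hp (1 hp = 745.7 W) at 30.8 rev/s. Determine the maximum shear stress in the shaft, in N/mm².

375 N/mm²

ω = 2π·30.8 = 193.5 rad/s, so T = P/ω = 206×745.7 / 193.5 = 793.8 N·m.
J = πd⁴/32 = π(0.0221)⁴/32 = 2.342×10^-8 m⁴.
τ_max = T·r/J = 793.8 × 0.0111 / 2.342×10^-8 = 3.745×10^8 Pa.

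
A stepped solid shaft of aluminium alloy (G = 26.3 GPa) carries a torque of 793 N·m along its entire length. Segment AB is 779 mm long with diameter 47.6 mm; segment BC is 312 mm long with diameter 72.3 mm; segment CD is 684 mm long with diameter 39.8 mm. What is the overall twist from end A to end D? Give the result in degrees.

7.67°

J_AB = π(0.0476)⁴/32 = 5.04×10^-7 m⁴; J_BC = π(0.0723)⁴/32 = 2.68×10^-6 m⁴; J_CD = π(0.0398)⁴/32 = 2.46×10^-7 m⁴.
θ = (T/G)·Σ L_i/J_i = (793.0/26.3×10⁹)·(0.779/5.04×10^-7 + 0.312/2.68×10^-6 + 0.684/2.46×10^-7) = 0.1338 rad.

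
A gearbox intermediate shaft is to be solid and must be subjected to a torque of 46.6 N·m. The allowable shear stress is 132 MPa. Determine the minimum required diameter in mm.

12.2 mm

For a solid shaft τ_max = 16T/(πd³), so d = (16T/(π τ_allow))^(1/3) = (16·46.60/(π·1.32×10^8))^(1/3) = 0.01216 m.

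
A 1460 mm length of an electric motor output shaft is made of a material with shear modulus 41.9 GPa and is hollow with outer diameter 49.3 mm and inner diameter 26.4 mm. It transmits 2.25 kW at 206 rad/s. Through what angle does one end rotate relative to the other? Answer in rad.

ω = 206 rad/s, so T = P/ω = 2.25×10³ / 206.0 = 10.92 N·m.
J = π(d_o⁴ − d_i⁴)/32 = π(0.0493⁴ − 0.0264⁴)/32 = 5.323×10^-7 m⁴.
θ = T·L/(G·J) = 10.92 × 1.46 / (41.9×10⁹ × 5.323×10^-7) = 7.150×10^-4 rad.

7.15e-4 rad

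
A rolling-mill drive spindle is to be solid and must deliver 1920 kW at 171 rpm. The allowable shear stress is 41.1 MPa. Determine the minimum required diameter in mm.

ω = 2π·171/60 = 17.91 rad/s, so T = P/ω = 1920×10³ / 17.91 = 107200 N·m.
For a solid shaft τ_max = 16T/(πd³), so d = (16T/(π τ_allow))^(1/3) = (16·107200/(π·4.11×10^7))^(1/3) = 0.2368 m.

237 mm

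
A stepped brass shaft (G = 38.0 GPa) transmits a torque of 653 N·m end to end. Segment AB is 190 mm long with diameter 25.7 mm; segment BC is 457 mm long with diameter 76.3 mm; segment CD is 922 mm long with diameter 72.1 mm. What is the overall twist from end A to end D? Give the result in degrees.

J_AB = π(0.0257)⁴/32 = 4.28×10^-8 m⁴; J_BC = π(0.0763)⁴/32 = 3.33×10^-6 m⁴; J_CD = π(0.0721)⁴/32 = 2.65×10^-6 m⁴.
θ = (T/G)·Σ L_i/J_i = (653.0/38.0×10⁹)·(0.190/4.28×10^-8 + 0.457/3.33×10^-6 + 0.922/2.65×10^-6) = 0.08457 rad.

4.85°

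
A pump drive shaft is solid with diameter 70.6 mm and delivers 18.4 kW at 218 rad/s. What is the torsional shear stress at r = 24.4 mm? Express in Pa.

ω = 218 rad/s, so T = P/ω = 18.4×10³ / 218.0 = 84.40 N·m.
J = πd⁴/32 = π(0.0706)⁴/32 = 2.439×10^-6 m⁴.
Shear stress varies linearly with radius: τ = T·r/J = 84.40 × 0.0244 / 2.439×10^-6 = 8.444×10^5 Pa.

844000 Pa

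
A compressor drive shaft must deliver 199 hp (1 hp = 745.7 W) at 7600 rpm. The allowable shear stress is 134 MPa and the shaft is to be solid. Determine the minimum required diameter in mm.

ω = 2π·7600/60 = 795.9 rad/s, so T = P/ω = 199×745.7 / 795.9 = 186.5 N·m.
For a solid shaft τ_max = 16T/(πd³), so d = (16T/(π τ_allow))^(1/3) = (16·186.5/(π·1.34×10^8))^(1/3) = 0.01921 m.

19.2 mm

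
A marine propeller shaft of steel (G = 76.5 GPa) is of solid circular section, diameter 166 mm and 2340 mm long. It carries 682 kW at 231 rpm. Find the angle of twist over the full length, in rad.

ω = 2π·231/60 = 24.19 rad/s, so T = P/ω = 682×10³ / 24.19 = 28190 N·m.
J = πd⁴/32 = π(0.166)⁴/32 = 7.455×10^-5 m⁴.
θ = T·L/(G·J) = 28190 × 2.34 / (76.5×10⁹ × 7.455×10^-5) = 0.01157 rad.

0.0116 rad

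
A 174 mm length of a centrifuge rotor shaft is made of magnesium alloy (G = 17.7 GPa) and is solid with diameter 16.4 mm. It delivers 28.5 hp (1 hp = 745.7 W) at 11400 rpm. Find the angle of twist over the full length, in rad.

0.0246 rad

ω = 2π·11400/60 = 1194 rad/s, so T = P/ω = 28.5×745.7 / 1194 = 17.80 N·m.
J = πd⁴/32 = π(0.0164)⁴/32 = 7.102×10^-9 m⁴.
θ = T·L/(G·J) = 17.80 × 0.174 / (17.7×10⁹ × 7.102×10^-9) = 0.02464 rad.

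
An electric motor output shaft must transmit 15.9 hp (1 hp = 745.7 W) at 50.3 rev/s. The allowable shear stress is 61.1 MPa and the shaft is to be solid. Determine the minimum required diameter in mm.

ω = 2π·50.3 = 316.0 rad/s, so T = P/ω = 15.9×745.7 / 316.0 = 37.52 N·m.
For a solid shaft τ_max = 16T/(πd³), so d = (16T/(π τ_allow))^(1/3) = (16·37.52/(π·6.11×10^7))^(1/3) = 0.01462 m.

14.6 mm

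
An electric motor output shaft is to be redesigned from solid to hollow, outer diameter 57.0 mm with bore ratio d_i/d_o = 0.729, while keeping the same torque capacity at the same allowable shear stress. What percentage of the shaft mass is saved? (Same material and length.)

41.5 %

Equal τ_max and T ⇒ the solid shaft needs d_s³ = d_o³(1−k⁴), so d_s = 57.0·(1−0.729⁴)^(1/3) = 51.03 mm.
Area ratio A_h/A_s = d_o²(1−k²)/d_s² = (1−k²)/(1−k⁴)^(2/3) = 0.5846.
Mass saving = 1 − 0.5846 = 41.5 %.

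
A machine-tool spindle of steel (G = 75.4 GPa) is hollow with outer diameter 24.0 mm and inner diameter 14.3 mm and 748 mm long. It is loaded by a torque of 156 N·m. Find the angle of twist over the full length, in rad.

0.0544 rad

J = π(d_o⁴ − d_i⁴)/32 = π(0.0240⁴ − 0.0143⁴)/32 = 2.847×10^-8 m⁴.
θ = T·L/(G·J) = 156.0 × 0.748 / (75.4×10⁹ × 2.847×10^-8) = 0.05436 rad.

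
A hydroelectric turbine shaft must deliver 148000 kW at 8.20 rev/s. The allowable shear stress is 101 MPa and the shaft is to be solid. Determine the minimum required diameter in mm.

ω = 2π·8.20 = 51.52 rad/s, so T = P/ω = 148000×10³ / 51.52 = 2.873e6 N·m.
For a solid shaft τ_max = 16T/(πd³), so d = (16T/(π τ_allow))^(1/3) = (16·2.873e6/(π·1.01×10^8))^(1/3) = 0.5252 m.

525 mm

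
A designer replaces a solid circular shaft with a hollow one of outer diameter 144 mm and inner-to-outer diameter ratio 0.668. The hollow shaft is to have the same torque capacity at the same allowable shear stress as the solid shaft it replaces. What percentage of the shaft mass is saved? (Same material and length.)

35.8 %

Equal τ_max and T ⇒ the solid shaft needs d_s³ = d_o³(1−k⁴), so d_s = 144·(1−0.668⁴)^(1/3) = 133.7 mm.
Area ratio A_h/A_s = d_o²(1−k²)/d_s² = (1−k²)/(1−k⁴)^(2/3) = 0.6421.
Mass saving = 1 − 0.6421 = 35.8 %.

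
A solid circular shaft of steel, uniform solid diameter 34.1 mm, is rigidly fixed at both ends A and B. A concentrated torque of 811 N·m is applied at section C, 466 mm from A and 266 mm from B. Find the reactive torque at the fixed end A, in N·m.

With uniform GJ and both ends fixed, compatibility θ_AC = θ_CB gives T_A·a = T_B·b, together with T_A + T_B = T₀.
T_A = T₀·b/(a+b) = 811.0·266/732.0 = 294.7 N·m; T_B = 516.3 N·m.

295 N·m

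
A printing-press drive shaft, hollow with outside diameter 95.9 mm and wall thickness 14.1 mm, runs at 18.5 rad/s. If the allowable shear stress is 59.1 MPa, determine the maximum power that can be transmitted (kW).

J = π(d_o⁴ − d_i⁴)/32 = π(0.0959⁴ − 0.0677⁴)/32 = 6.241×10^-6 m⁴.
T_max = τ_allow·J/r = 5.91×10^7 × 6.241×10^-6 / 0.0479 = 7693 N·m.
ω = 18.5 rad/s, so P_max = T_max·ω = 1.423×10^5 W.

142 kW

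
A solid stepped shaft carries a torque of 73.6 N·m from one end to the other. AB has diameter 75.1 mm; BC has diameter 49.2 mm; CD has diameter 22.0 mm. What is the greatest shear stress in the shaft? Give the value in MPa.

35.2 MPa

Under the same torque, τ_max = 16T/(πd³) is largest where d is smallest — segment CD (d = 22.0 mm).
τ_max = 16·73.60/(π·(0.0220)³) = 3.520×10^7 Pa.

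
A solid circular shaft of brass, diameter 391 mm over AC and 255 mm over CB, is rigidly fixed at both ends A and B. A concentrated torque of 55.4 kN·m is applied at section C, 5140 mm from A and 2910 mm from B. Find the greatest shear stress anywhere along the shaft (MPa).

4.12 MPa

Compatibility: T_A·a/J_AC = T_B·b/J_CB with T_A + T_B = T₀.
J_AC = 2.29×10^-3 m⁴, J_CB = 4.15×10^-4 m⁴, so T_A = T₀·(J_AC/a)/((J_AC/a)+(J_CB/b)) = 41980 N·m, T_B = 13420 N·m.
τ in each portion: τ_AC = 3.58×10^6 Pa, τ_CB = 4.12×10^6 Pa; maximum is in CB.
τ_max = T_CB·r/J = 13420·0.128/4.15×10^-4 = 4.121×10^6 Pa.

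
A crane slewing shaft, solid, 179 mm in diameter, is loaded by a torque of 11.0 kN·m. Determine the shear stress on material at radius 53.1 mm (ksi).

J = πd⁴/32 = π(0.179)⁴/32 = 1.008×10^-4 m⁴.
Shear stress varies linearly with radius: τ = T·r/J = 11000 × 0.0531 / 1.008×10^-4 = 5.795×10^6 Pa.

0.841 ksi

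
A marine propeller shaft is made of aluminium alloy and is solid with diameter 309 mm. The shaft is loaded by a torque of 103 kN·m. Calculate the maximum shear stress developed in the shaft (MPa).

J = πd⁴/32 = π(0.309)⁴/32 = 8.950×10^-4 m⁴.
τ_max = T·r/J = 103000 × 0.154 / 8.950×10^-4 = 1.778×10^7 Pa.

17.8 MPa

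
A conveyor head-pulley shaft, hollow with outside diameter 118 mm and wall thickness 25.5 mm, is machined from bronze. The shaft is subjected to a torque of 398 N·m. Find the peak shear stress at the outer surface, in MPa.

J = π(d_o⁴ − d_i⁴)/32 = π(0.118⁴ − 0.0670⁴)/32 = 1.706×10^-5 m⁴.
τ_max = T·r/J = 398.0 × 0.0590 / 1.706×10^-5 = 1.377×10^6 Pa.

1.38 MPa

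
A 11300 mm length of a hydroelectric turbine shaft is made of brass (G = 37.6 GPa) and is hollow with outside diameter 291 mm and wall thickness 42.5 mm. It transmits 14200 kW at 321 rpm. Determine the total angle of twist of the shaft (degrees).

13.8°

ω = 2π·321/60 = 33.62 rad/s, so T = P/ω = 14200×10³ / 33.62 = 422400 N·m.
J = π(d_o⁴ − d_i⁴)/32 = π(0.291⁴ − 0.206⁴)/32 = 5.272×10^-4 m⁴.
θ = T·L/(G·J) = 422400 × 11.3 / (37.6×10⁹ × 5.272×10^-4) = 0.2408 rad.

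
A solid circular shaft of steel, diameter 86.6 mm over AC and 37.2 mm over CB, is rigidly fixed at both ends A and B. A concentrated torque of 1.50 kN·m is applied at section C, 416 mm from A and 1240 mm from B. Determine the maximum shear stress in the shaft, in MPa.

11.6 MPa

Compatibility: T_A·a/J_AC = T_B·b/J_CB with T_A + T_B = T₀.
J_AC = 5.52×10^-6 m⁴, J_CB = 1.88×10^-7 m⁴, so T_A = T₀·(J_AC/a)/((J_AC/a)+(J_CB/b)) = 1483 N·m, T_B = 16.94 N·m.
τ in each portion: τ_AC = 1.16×10^7 Pa, τ_CB = 1.68×10^6 Pa; maximum is in AC.
τ_max = T_AC·r/J = 1483·0.0433/5.52×10^-6 = 1.163×10^7 Pa.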